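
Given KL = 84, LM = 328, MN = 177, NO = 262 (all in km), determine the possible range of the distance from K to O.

The maximum is all hops collinear in one direction: 84 + 328 + 177 + 262 = 851.
The longest hop is 328; the others sum to 523. Since 328 ≤ 523, the path can fold back on itself completely, so the minimum distance is 0.

0 ≤ KO ≤ 851 km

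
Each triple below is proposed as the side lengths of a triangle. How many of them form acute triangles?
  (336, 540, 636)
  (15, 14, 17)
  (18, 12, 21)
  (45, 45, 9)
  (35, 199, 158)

3

(336,540,636): 336²+540² = 404496 = 636² → right
(15,14,17): 14²+15² = 421 > 289 = 17² → acute
(18,12,21): 12²+18² = 468 > 441 = 21² → acute
(45,45,9): 9²+45² = 2106 > 2025 = 45² → acute
(35,199,158): 35+158 ≤ 199, not a triangle
3 of the 5 are acute.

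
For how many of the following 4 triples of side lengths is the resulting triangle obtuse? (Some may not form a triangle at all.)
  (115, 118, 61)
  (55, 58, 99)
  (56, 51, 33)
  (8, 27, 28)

1

(115,118,61): 61²+115² = 16946 > 13924 = 118² → acute
(55,58,99): 55²+58² = 6389 < 9801 = 99² → obtuse
(56,51,33): 33²+51² = 3690 > 3136 = 56² → acute
(8,27,28): 8²+27² = 793 > 784 = 28² → acute
1 of the 4 is obtuse.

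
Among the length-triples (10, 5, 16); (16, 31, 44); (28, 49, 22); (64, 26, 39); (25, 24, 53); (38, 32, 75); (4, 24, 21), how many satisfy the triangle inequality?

(5,10,16): 5+10 ≤ 16 → not valid
(16,31,44): 16+31 > 44 → valid
(22,28,49): 22+28 > 49 → valid
(26,39,64): 26+39 > 64 → valid
(24,25,53): 24+25 ≤ 53 → not valid
(32,38,75): 32+38 ≤ 75 → not valid
(4,21,24): 4+21 > 24 → valid
4 of the 7 triples form a triangle.

4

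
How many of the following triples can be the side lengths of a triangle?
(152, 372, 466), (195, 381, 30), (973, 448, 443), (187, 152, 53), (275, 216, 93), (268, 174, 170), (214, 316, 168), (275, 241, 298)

6

(152,372,466): 152+372 > 466 → valid
(30,195,381): 30+195 ≤ 381 → not valid
(443,448,973): 443+448 ≤ 973 → not valid
(53,152,187): 53+152 > 187 → valid
(93,216,275): 93+216 > 275 → valid
(170,174,268): 170+174 > 268 → valid
(168,214,316): 168+214 > 316 → valid
(241,275,298): 241+275 > 298 → valid
6 of the 8 triples form a triangle.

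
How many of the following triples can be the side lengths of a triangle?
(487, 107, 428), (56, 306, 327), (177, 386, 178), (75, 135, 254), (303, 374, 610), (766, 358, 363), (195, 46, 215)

4

(107,428,487): 107+428 > 487 → valid
(56,306,327): 56+306 > 327 → valid
(177,178,386): 177+178 ≤ 386 → not valid
(75,135,254): 75+135 ≤ 254 → not valid
(303,374,610): 303+374 > 610 → valid
(358,363,766): 358+363 ≤ 766 → not valid
(46,195,215): 46+195 > 215 → valid
4 of the 7 triples form a triangle.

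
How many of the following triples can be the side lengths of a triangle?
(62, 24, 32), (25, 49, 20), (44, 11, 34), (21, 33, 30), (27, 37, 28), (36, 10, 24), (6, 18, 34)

3

(24,32,62): 24+32 ≤ 62 → not valid
(20,25,49): 20+25 ≤ 49 → not valid
(11,34,44): 11+34 > 44 → valid
(21,30,33): 21+30 > 33 → valid
(27,28,37): 27+28 > 37 → valid
(10,24,36): 10+24 ≤ 36 → not valid
(6,18,34): 6+18 ≤ 34 → not valid
3 of the 7 triples form a triangle.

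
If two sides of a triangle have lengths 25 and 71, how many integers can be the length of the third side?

49

The third side lies in the open interval (46, 96).
Integers from 47 to 95 inclusive: 95 − 47 + 1 = 49.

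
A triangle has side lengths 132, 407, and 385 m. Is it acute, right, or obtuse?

right

Compare the square of the longest side to the sum of squares of the other two: 132² + 385² = 165649 = 407².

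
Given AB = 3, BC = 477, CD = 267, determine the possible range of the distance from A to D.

207 ≤ AD ≤ 747

The maximum is all hops collinear in one direction: 3 + 477 + 267 = 747.
The longest hop is 477; the others sum to 270. Folding the others back against it leaves at least 477 − 270 = 207.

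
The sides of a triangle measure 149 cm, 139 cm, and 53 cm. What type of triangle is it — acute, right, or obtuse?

obtuse

Compare the square of the longest side to the sum of squares of the other two: 53² + 139² = 22130 < 22201 = 149².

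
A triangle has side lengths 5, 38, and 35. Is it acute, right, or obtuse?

Compare the square of the longest side to the sum of squares of the other two: 5² + 35² = 1250 < 1444 = 38².

obtuse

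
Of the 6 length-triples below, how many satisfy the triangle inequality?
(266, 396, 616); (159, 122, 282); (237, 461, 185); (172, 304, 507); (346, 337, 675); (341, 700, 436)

(266,396,616): 266+396 > 616 → valid
(122,159,282): 122+159 ≤ 282 → not valid
(185,237,461): 185+237 ≤ 461 → not valid
(172,304,507): 172+304 ≤ 507 → not valid
(337,346,675): 337+346 > 675 → valid
(341,436,700): 341+436 > 700 → valid
3 of the 6 triples form a triangle.

3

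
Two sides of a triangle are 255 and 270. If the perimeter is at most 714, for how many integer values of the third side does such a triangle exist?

174

Triangle inequality: 15 < x < 525. Perimeter ≤ 714 gives x ≤ 714 − 255 − 270 = 189.
So 15 < x ≤ 189; integers 16 through 189: 174 values.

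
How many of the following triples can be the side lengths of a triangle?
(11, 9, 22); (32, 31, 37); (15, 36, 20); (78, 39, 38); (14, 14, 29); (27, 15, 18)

(9,11,22): 9+11 ≤ 22 → not valid
(31,32,37): 31+32 > 37 → valid
(15,20,36): 15+20 ≤ 36 → not valid
(38,39,78): 38+39 ≤ 78 → not valid
(14,14,29): 14+14 ≤ 29 → not valid
(15,18,27): 15+18 > 27 → valid
2 of the 6 triples form a triangle.

2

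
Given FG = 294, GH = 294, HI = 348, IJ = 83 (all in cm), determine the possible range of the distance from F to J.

0 ≤ FJ ≤ 1019 cm

The maximum is all hops collinear in one direction: 294 + 294 + 348 + 83 = 1019.
The longest hop is 348; the others sum to 671. Since 348 ≤ 671, the path can fold back on itself completely, so the minimum distance is 0.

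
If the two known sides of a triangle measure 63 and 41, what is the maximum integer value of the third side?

103

The third side must be strictly less than 63 + 41 = 104.
The largest integer below 104 is 103.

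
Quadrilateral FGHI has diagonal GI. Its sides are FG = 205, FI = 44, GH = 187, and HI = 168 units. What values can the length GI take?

From triangle FGI: |205 − 44| < GI < 205 + 44, i.e. 161 < GI < 249.
From triangle HGI: 19 < GI < 355.
Both must hold, so GI lies in the intersection.

161 < GI < 249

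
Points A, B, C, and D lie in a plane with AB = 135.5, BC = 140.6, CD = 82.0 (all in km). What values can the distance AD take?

0 ≤ AD ≤ 358.1 km

The maximum is all hops collinear in one direction: 135.5 + 140.6 + 82.0 = 358.1.
The longest hop is 140.6; the others sum to 217.5. Since 140.6 ≤ 217.5, the path can fold back on itself completely, so the minimum distance is 0.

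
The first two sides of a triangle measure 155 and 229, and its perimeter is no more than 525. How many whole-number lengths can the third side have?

Triangle inequality: 74 < x < 384. Perimeter ≤ 525 gives x ≤ 525 − 155 − 229 = 141.
So 74 < x ≤ 141; integers 75 through 141: 67 values.

67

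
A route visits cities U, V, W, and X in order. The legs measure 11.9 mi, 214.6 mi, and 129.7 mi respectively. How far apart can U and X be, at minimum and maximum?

The maximum is all hops collinear in one direction: 11.9 + 214.6 + 129.7 = 356.2.
The longest hop is 214.6; the others sum to 141.6. Folding the others back against it leaves at least 214.6 − 141.6 = 73.0.

73.0 ≤ UX ≤ 356.2 mi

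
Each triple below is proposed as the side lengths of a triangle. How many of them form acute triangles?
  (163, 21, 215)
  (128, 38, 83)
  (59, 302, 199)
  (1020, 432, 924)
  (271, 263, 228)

(163,21,215): 21+163 ≤ 215, not a triangle
(128,38,83): 38+83 ≤ 128, not a triangle
(59,302,199): 59+199 ≤ 302, not a triangle
(1020,432,924): 432²+924² = 1040400 = 1020² → right
(271,263,228): 228²+263² = 121153 > 73441 = 271² → acute
1 of the 5 is acute.

1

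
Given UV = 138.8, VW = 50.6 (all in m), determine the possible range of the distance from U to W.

88.2 ≤ UW ≤ 189.4 m

By the triangle inequality, |138.8 − 50.6| ≤ UW ≤ 138.8 + 50.6.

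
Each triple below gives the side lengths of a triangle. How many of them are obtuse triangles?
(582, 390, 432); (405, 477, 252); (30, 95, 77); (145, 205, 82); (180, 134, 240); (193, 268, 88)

4

(582,390,432): 390²+432² = 338724 = 582² → right
(405,477,252): 252²+405² = 227529 = 477² → right
(30,95,77): 30²+77² = 6829 < 9025 = 95² → obtuse
(145,205,82): 82²+145² = 27749 < 42025 = 205² → obtuse
(180,134,240): 134²+180² = 50356 < 57600 = 240² → obtuse
(193,268,88): 88²+193² = 44993 < 71824 = 268² → obtuse
4 of the 6 are obtuse.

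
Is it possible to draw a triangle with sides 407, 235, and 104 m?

The longest side is 407, but the other two sum to only 339.
339 < 407, so the triangle inequality fails.

No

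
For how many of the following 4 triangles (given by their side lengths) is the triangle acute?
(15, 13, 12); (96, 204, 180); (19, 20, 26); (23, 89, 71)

2

(15,13,12): 12²+13² = 313 > 225 = 15² → acute
(96,204,180): 96²+180² = 41616 = 204² → right
(19,20,26): 19²+20² = 761 > 676 = 26² → acute
(23,89,71): 23²+71² = 5570 < 7921 = 89² → obtuse
2 of the 4 are acute.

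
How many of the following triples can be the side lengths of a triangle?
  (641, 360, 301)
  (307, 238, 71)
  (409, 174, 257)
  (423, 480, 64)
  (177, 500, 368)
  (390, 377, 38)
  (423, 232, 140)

(301,360,641): 301+360 > 641 → valid
(71,238,307): 71+238 > 307 → valid
(174,257,409): 174+257 > 409 → valid
(64,423,480): 64+423 > 480 → valid
(177,368,500): 177+368 > 500 → valid
(38,377,390): 38+377 > 390 → valid
(140,232,423): 140+232 ≤ 423 → not valid
6 of the 7 triples form a triangle.

6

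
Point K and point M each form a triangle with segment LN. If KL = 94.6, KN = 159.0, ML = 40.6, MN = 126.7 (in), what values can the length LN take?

From triangle KLN: |94.6 − 159.0| < LN < 94.6 + 159.0, i.e. 64.4 < LN < 253.6.
From triangle MLN: 86.1 < LN < 167.3.
Both must hold, so LN lies in the intersection.

86.1 < LN < 167.3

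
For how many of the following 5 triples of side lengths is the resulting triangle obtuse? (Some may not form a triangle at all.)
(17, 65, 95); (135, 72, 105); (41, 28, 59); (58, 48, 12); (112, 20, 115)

(17,65,95): 17+65 ≤ 95, not a triangle
(135,72,105): 72²+105² = 16209 < 18225 = 135² → obtuse
(41,28,59): 28²+41² = 2465 < 3481 = 59² → obtuse
(58,48,12): 12²+48² = 2448 < 3364 = 58² → obtuse
(112,20,115): 20²+112² = 12944 < 13225 = 115² → obtuse
4 of the 5 are obtuse.

4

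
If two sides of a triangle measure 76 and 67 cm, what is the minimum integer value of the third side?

10

The third side must be strictly greater than |76 − 67| = 9.
The smallest integer above 9 is 10.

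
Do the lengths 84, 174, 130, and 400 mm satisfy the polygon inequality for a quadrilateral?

For a quadrilateral, each side must be shorter than the sum of the others.
Here the longest side is 400, but the remaining 3 sides sum to only 388.

No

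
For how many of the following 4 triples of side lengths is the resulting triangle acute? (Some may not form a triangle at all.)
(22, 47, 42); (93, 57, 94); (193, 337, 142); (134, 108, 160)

(22,47,42): 22²+42² = 2248 > 2209 = 47² → acute
(93,57,94): 57²+93² = 11898 > 8836 = 94² → acute
(193,337,142): 142+193 ≤ 337, not a triangle
(134,108,160): 108²+134² = 29620 > 25600 = 160² → acute
3 of the 4 are acute.

3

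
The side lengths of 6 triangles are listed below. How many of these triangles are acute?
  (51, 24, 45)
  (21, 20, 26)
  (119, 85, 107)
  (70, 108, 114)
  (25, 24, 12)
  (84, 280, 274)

5

(51,24,45): 24²+45² = 2601 = 51² → right
(21,20,26): 20²+21² = 841 > 676 = 26² → acute
(119,85,107): 85²+107² = 18674 > 14161 = 119² → acute
(70,108,114): 70²+108² = 16564 > 12996 = 114² → acute
(25,24,12): 12²+24² = 720 > 625 = 25² → acute
(84,280,274): 84²+274² = 82132 > 78400 = 280² → acute
5 of the 6 are acute.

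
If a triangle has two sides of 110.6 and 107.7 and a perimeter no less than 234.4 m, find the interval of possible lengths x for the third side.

16.1 ≤ x < 218.3

Triangle inequality alone gives 2.9 < x < 218.3.
The perimeter condition gives x ≥ 234.4 − 110.6 − 107.7 = 16.1.
Intersecting the two: 16.1 ≤ x < 218.3.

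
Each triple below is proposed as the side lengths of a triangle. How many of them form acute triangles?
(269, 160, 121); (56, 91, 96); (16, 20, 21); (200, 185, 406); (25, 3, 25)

(269,160,121): 121²+160² = 40241 < 72361 = 269² → obtuse
(56,91,96): 56²+91² = 11417 > 9216 = 96² → acute
(16,20,21): 16²+20² = 656 > 441 = 21² → acute
(200,185,406): 185+200 ≤ 406, not a triangle
(25,3,25): 3²+25² = 634 > 625 = 25² → acute
3 of the 5 are acute.

3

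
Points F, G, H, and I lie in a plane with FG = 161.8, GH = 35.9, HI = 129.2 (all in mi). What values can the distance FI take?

The maximum is all hops collinear in one direction: 161.8 + 35.9 + 129.2 = 326.9.
The longest hop is 161.8; the others sum to 165.1. Since 161.8 ≤ 165.1, the path can fold back on itself completely, so the minimum distance is 0.

0 ≤ FI ≤ 326.9 mi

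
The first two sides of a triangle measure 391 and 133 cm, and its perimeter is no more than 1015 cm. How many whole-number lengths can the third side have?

Triangle inequality: 258 < x < 524. Perimeter ≤ 1015 gives x ≤ 1015 − 391 − 133 = 491.
So 258 < x ≤ 491; integers 259 through 491: 233 values.

233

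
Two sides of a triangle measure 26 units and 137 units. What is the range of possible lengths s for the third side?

By the triangle inequality, s must be less than 26 + 137 = 163 and greater than |26 − 137| = 111.

111 < s < 163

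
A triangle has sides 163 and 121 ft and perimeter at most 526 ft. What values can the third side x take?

Triangle inequality alone gives 42 < x < 284.
The perimeter condition gives x ≤ 526 − 163 − 121 = 242.
Intersecting the two: 42 < x ≤ 242.

42 < x ≤ 242 ft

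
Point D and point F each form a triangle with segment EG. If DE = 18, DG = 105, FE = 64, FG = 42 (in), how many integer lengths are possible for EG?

From triangle DEG: 87 < EG < 123.
From triangle FEG: 22 < EG < 106.
Intersection: 87 < EG < 106, so integers 88 through 105: 18 values.

18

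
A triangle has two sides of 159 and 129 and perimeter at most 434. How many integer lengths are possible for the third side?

Triangle inequality: 30 < x < 288. Perimeter ≤ 434 gives x ≤ 434 − 159 − 129 = 146.
So 30 < x ≤ 146; integers 31 through 146: 116 values.

116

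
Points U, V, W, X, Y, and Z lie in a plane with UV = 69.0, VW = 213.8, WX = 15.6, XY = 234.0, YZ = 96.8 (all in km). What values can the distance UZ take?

0 ≤ UZ ≤ 629.2 km

The maximum is all hops collinear in one direction: 69.0 + 213.8 + 15.6 + 234.0 + 96.8 = 629.2.
The longest hop is 234.0; the others sum to 395.2. Since 234.0 ≤ 395.2, the path can fold back on itself completely, so the minimum distance is 0.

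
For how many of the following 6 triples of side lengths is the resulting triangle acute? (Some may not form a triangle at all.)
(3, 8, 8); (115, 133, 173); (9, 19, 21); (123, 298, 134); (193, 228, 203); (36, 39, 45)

5

(3,8,8): 3²+8² = 73 > 64 = 8² → acute
(115,133,173): 115²+133² = 30914 > 29929 = 173² → acute
(9,19,21): 9²+19² = 442 > 441 = 21² → acute
(123,298,134): 123+134 ≤ 298, not a triangle
(193,228,203): 193²+203² = 78458 > 51984 = 228² → acute
(36,39,45): 36²+39² = 2817 > 2025 = 45² → acute
5 of the 6 are acute.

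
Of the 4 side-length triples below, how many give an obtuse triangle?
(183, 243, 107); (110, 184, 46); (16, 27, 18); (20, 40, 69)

2

(183,243,107): 107²+183² = 44938 < 59049 = 243² → obtuse
(110,184,46): 46+110 ≤ 184, not a triangle
(16,27,18): 16²+18² = 580 < 729 = 27² → obtuse
(20,40,69): 20+40 ≤ 69, not a triangle
2 of the 4 are obtuse.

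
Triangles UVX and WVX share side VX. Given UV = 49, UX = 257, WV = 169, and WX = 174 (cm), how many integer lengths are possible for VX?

From triangle UVX: 208 < VX < 306.
From triangle WVX: 5 < VX < 343.
Intersection: 208 < VX < 306, so integers 209 through 305: 97 values.

97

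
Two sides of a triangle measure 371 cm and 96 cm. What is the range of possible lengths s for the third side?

275 < s < 467

By the triangle inequality, s must be less than 371 + 96 = 467 and greater than |371 − 96| = 275.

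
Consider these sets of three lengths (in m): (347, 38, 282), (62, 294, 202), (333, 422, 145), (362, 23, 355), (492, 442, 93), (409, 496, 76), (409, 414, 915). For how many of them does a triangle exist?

(38,282,347): 38+282 ≤ 347 → not valid
(62,202,294): 62+202 ≤ 294 → not valid
(145,333,422): 145+333 > 422 → valid
(23,355,362): 23+355 > 362 → valid
(93,442,492): 93+442 > 492 → valid
(76,409,496): 76+409 ≤ 496 → not valid
(409,414,915): 409+414 ≤ 915 → not valid
3 of the 7 triples form a triangle.

3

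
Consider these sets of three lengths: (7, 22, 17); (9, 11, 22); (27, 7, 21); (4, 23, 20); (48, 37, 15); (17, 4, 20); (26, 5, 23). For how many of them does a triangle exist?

(7,17,22): 7+17 > 22 → valid
(9,11,22): 9+11 ≤ 22 → not valid
(7,21,27): 7+21 > 27 → valid
(4,20,23): 4+20 > 23 → valid
(15,37,48): 15+37 > 48 → valid
(4,17,20): 4+17 > 20 → valid
(5,23,26): 5+23 > 26 → valid
6 of the 7 triples form a triangle.

6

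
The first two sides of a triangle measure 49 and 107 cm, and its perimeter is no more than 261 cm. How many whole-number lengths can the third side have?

47

Triangle inequality: 58 < x < 156. Perimeter ≤ 261 gives x ≤ 261 − 49 − 107 = 105.
So 58 < x ≤ 105; integers 59 through 105: 47 values.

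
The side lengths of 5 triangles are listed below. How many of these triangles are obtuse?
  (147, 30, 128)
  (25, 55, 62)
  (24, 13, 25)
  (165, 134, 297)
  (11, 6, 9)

4

(147,30,128): 30²+128² = 17284 < 21609 = 147² → obtuse
(25,55,62): 25²+55² = 3650 < 3844 = 62² → obtuse
(24,13,25): 13²+24² = 745 > 625 = 25² → acute
(165,134,297): 134²+165² = 45181 < 88209 = 297² → obtuse
(11,6,9): 6²+9² = 117 < 121 = 11² → obtuse
4 of the 5 are obtuse.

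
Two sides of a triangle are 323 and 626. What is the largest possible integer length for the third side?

948

The third side must be strictly less than 323 + 626 = 949.
The largest integer below 949 is 948.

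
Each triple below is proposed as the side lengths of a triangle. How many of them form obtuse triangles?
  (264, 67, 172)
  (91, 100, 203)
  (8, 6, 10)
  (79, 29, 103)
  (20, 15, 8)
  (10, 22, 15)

3

(264,67,172): 67+172 ≤ 264, not a triangle
(91,100,203): 91+100 ≤ 203, not a triangle
(8,6,10): 6²+8² = 100 = 10² → right
(79,29,103): 29²+79² = 7082 < 10609 = 103² → obtuse
(20,15,8): 8²+15² = 289 < 400 = 20² → obtuse
(10,22,15): 10²+15² = 325 < 484 = 22² → obtuse
3 of the 6 are obtuse.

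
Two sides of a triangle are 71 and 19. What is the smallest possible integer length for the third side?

The third side must be strictly greater than |71 − 19| = 52.
The smallest integer above 52 is 53.

53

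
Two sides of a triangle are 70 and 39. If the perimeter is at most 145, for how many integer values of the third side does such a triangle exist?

5

Triangle inequality: 31 < x < 109. Perimeter ≤ 145 gives x ≤ 145 − 70 − 39 = 36.
So 31 < x ≤ 36; integers 32 through 36: 5 values.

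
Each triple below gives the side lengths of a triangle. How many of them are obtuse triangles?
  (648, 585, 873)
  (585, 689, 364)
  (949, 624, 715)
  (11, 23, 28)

1

(648,585,873): 585²+648² = 762129 = 873² → right
(585,689,364): 364²+585² = 474721 = 689² → right
(949,624,715): 624²+715² = 900601 = 949² → right
(11,23,28): 11²+23² = 650 < 784 = 28² → obtuse
1 of the 4 is obtuse.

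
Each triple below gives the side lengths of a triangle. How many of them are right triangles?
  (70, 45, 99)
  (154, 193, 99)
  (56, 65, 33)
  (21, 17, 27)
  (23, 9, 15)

(70,45,99): 45²+70² = 6925 < 9801 = 99² → obtuse
(154,193,99): 99²+154² = 33517 < 37249 = 193² → obtuse
(56,65,33): 33²+56² = 4225 = 65² → right
(21,17,27): 17²+21² = 730 > 729 = 27² → acute
(23,9,15): 9²+15² = 306 < 529 = 23² → obtuse
1 of the 5 is right.

1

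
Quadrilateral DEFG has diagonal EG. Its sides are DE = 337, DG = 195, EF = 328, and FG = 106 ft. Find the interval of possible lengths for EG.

From triangle DEG: |337 − 195| < EG < 337 + 195, i.e. 142 < EG < 532.
From triangle FEG: 222 < EG < 434.
Both must hold, so EG lies in the intersection.

222 < EG < 434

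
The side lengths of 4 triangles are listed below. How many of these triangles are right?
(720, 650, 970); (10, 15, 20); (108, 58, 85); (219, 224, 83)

(720,650,970): 650²+720² = 940900 = 970² → right
(10,15,20): 10²+15² = 325 < 400 = 20² → obtuse
(108,58,85): 58²+85² = 10589 < 11664 = 108² → obtuse
(219,224,83): 83²+219² = 54850 > 50176 = 224² → acute
1 of the 4 is right.

1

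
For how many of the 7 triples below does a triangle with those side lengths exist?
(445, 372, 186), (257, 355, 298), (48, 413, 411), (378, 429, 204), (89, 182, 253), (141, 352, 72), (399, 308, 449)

6

(186,372,445): 186+372 > 445 → valid
(257,298,355): 257+298 > 355 → valid
(48,411,413): 48+411 > 413 → valid
(204,378,429): 204+378 > 429 → valid
(89,182,253): 89+182 > 253 → valid
(72,141,352): 72+141 ≤ 352 → not valid
(308,399,449): 308+399 > 449 → valid
6 of the 7 triples form a triangle.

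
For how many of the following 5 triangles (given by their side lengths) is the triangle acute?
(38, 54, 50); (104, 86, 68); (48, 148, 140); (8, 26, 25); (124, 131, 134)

(38,54,50): 38²+50² = 3944 > 2916 = 54² → acute
(104,86,68): 68²+86² = 12020 > 10816 = 104² → acute
(48,148,140): 48²+140² = 21904 = 148² → right
(8,26,25): 8²+25² = 689 > 676 = 26² → acute
(124,131,134): 124²+131² = 32537 > 17956 = 134² → acute
4 of the 5 are acute.

4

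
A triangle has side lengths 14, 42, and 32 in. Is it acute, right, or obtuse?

Compare the square of the longest side to the sum of squares of the other two: 14² + 32² = 1220 < 1764 = 42².

obtuse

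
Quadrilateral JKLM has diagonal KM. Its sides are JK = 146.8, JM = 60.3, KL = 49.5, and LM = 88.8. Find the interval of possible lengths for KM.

86.5 < KM < 138.3

From triangle JKM: |146.8 − 60.3| < KM < 146.8 + 60.3, i.e. 86.5 < KM < 207.1.
From triangle LKM: 39.3 < KM < 138.3.
Both must hold, so KM lies in the intersection.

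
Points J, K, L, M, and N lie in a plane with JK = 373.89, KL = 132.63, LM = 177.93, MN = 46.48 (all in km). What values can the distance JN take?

16.85 ≤ JN ≤ 730.93 km

The maximum is all hops collinear in one direction: 373.89 + 132.63 + 177.93 + 46.48 = 730.93.
The longest hop is 373.89; the others sum to 357.04. Folding the others back against it leaves at least 373.89 − 357.04 = 16.85.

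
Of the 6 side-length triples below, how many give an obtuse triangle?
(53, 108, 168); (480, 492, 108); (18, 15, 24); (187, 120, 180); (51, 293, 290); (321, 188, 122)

1

(53,108,168): 53+108 ≤ 168, not a triangle
(480,492,108): 108²+480² = 242064 = 492² → right
(18,15,24): 15²+18² = 549 < 576 = 24² → obtuse
(187,120,180): 120²+180² = 46800 > 34969 = 187² → acute
(51,293,290): 51²+290² = 86701 > 85849 = 293² → acute
(321,188,122): 122+188 ≤ 321, not a triangle
1 of the 6 is obtuse.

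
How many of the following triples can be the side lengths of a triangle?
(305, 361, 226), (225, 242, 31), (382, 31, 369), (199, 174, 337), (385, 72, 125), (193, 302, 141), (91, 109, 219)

(226,305,361): 226+305 > 361 → valid
(31,225,242): 31+225 > 242 → valid
(31,369,382): 31+369 > 382 → valid
(174,199,337): 174+199 > 337 → valid
(72,125,385): 72+125 ≤ 385 → not valid
(141,193,302): 141+193 > 302 → valid
(91,109,219): 91+109 ≤ 219 → not valid
5 of the 7 triples form a triangle.

5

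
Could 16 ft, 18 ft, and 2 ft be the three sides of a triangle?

The two shorter sides sum to 18, exactly equal to the longest side 18.
That gives only a degenerate (flat) triangle — the inequality must be strict.

No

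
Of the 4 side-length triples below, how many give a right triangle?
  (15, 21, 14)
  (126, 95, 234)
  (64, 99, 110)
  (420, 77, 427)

1

(15,21,14): 14²+15² = 421 < 441 = 21² → obtuse
(126,95,234): 95+126 ≤ 234, not a triangle
(64,99,110): 64²+99² = 13897 > 12100 = 110² → acute
(420,77,427): 77²+420² = 182329 = 427² → right
1 of the 4 is right.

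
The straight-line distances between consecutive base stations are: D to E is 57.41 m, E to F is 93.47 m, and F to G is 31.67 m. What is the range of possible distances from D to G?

4.39 ≤ DG ≤ 182.55 m

The maximum is all hops collinear in one direction: 57.41 + 93.47 + 31.67 = 182.55.
The longest hop is 93.47; the others sum to 89.08. Folding the others back against it leaves at least 93.47 − 89.08 = 4.39.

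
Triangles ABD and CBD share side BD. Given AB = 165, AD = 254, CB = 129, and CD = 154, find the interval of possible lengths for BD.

89 < BD < 283

From triangle ABD: |165 − 254| < BD < 165 + 254, i.e. 89 < BD < 419.
From triangle CBD: 25 < BD < 283.
Both must hold, so BD lies in the intersection.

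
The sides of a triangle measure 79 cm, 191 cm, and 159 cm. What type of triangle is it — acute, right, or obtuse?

obtuse

Compare the square of the longest side to the sum of squares of the other two: 79² + 159² = 31522 < 36481 = 191².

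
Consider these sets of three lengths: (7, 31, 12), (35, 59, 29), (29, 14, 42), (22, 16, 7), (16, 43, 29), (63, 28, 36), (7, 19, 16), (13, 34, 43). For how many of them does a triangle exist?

7

(7,12,31): 7+12 ≤ 31 → not valid
(29,35,59): 29+35 > 59 → valid
(14,29,42): 14+29 > 42 → valid
(7,16,22): 7+16 > 22 → valid
(16,29,43): 16+29 > 43 → valid
(28,36,63): 28+36 > 63 → valid
(7,16,19): 7+16 > 19 → valid
(13,34,43): 13+34 > 43 → valid
7 of the 8 triples form a triangle.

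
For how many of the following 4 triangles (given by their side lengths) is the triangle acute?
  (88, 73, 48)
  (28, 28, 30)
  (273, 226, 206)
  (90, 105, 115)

3

(88,73,48): 48²+73² = 7633 < 7744 = 88² → obtuse
(28,28,30): 28²+28² = 1568 > 900 = 30² → acute
(273,226,206): 206²+226² = 93512 > 74529 = 273² → acute
(90,105,115): 90²+105² = 19125 > 13225 = 115² → acute
3 of the 4 are acute.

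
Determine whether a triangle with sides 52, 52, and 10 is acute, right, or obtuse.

Compare the square of the longest side to the sum of squares of the other two: 10² + 52² = 2804 > 2704 = 52².

acute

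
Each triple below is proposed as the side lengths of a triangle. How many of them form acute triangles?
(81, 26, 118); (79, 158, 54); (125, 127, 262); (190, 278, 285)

(81,26,118): 26+81 ≤ 118, not a triangle
(79,158,54): 54+79 ≤ 158, not a triangle
(125,127,262): 125+127 ≤ 262, not a triangle
(190,278,285): 190²+278² = 113384 > 81225 = 285² → acute
1 of the 4 is acute.

1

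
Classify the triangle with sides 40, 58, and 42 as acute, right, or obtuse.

right

Compare the square of the longest side to the sum of squares of the other two: 40² + 42² = 3364 = 58².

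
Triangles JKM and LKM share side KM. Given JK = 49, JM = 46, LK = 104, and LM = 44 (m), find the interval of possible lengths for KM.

60 < KM < 95

From triangle JKM: |49 − 46| < KM < 49 + 46, i.e. 3 < KM < 95.
From triangle LKM: 60 < KM < 148.
Both must hold, so KM lies in the intersection.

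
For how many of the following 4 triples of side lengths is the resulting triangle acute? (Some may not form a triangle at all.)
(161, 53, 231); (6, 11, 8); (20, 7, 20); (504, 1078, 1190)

(161,53,231): 53+161 ≤ 231, not a triangle
(6,11,8): 6²+8² = 100 < 121 = 11² → obtuse
(20,7,20): 7²+20² = 449 > 400 = 20² → acute
(504,1078,1190): 504²+1078² = 1416100 = 1190² → right
1 of the 4 is acute.

1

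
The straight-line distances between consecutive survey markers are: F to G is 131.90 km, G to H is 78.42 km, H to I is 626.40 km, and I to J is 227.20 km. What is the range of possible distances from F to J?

The maximum is all hops collinear in one direction: 131.90 + 78.42 + 626.40 + 227.20 = 1063.92.
The longest hop is 626.40; the others sum to 437.52. Folding the others back against it leaves at least 626.40 − 437.52 = 188.88.

188.88 ≤ FJ ≤ 1063.92 km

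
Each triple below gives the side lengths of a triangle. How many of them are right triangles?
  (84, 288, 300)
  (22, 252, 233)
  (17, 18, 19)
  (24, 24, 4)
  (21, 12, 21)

1

(84,288,300): 84²+288² = 90000 = 300² → right
(22,252,233): 22²+233² = 54773 < 63504 = 252² → obtuse
(17,18,19): 17²+18² = 613 > 361 = 19² → acute
(24,24,4): 4²+24² = 592 > 576 = 24² → acute
(21,12,21): 12²+21² = 585 > 441 = 21² → acute
1 of the 5 is right.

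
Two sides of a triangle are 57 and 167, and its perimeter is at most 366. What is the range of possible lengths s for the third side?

Triangle inequality alone gives 110 < s < 224.
The perimeter condition gives s ≤ 366 − 57 − 167 = 142.
Intersecting the two: 110 < s ≤ 142.

110 < s ≤ 142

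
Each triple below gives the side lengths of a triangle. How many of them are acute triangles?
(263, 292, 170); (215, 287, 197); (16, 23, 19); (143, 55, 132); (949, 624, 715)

3

(263,292,170): 170²+263² = 98069 > 85264 = 292² → acute
(215,287,197): 197²+215² = 85034 > 82369 = 287² → acute
(16,23,19): 16²+19² = 617 > 529 = 23² → acute
(143,55,132): 55²+132² = 20449 = 143² → right
(949,624,715): 624²+715² = 900601 = 949² → right
3 of the 5 are acute.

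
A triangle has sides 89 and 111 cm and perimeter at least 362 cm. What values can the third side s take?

162 ≤ s < 200

Triangle inequality alone gives 22 < s < 200.
The perimeter condition gives s ≥ 362 − 89 − 111 = 162.
Intersecting the two: 162 ≤ s < 200.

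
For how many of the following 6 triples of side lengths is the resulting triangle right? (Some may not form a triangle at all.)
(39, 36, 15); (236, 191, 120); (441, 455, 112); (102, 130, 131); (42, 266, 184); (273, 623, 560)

(39,36,15): 15²+36² = 1521 = 39² → right
(236,191,120): 120²+191² = 50881 < 55696 = 236² → obtuse
(441,455,112): 112²+441² = 207025 = 455² → right
(102,130,131): 102²+130² = 27304 > 17161 = 131² → acute
(42,266,184): 42+184 ≤ 266, not a triangle
(273,623,560): 273²+560² = 388129 = 623² → right
3 of the 6 are right.

3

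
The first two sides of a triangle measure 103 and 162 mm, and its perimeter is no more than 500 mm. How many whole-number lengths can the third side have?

Triangle inequality: 59 < x < 265. Perimeter ≤ 500 gives x ≤ 500 − 103 − 162 = 235.
So 59 < x ≤ 235; integers 60 through 235: 176 values.

176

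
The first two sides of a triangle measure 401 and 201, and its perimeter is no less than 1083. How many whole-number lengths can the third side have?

Triangle inequality: 200 < x < 602. Perimeter ≥ 1083 gives x ≥ 1083 − 401 − 201 = 481.
So 481 ≤ x < 602; integers 481 through 601: 121 values.

121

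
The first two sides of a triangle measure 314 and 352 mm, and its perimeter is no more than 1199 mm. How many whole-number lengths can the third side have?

495

Triangle inequality: 38 < x < 666. Perimeter ≤ 1199 gives x ≤ 1199 − 314 − 352 = 533.
So 38 < x ≤ 533; integers 39 through 533: 495 values.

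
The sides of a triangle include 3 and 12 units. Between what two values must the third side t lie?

9 < t < 15

By the triangle inequality, t must be less than 3 + 12 = 15 and greater than |3 − 12| = 9.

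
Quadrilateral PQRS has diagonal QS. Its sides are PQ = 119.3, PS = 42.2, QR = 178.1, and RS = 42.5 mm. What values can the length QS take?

135.6 < QS < 161.5

From triangle PQS: |119.3 − 42.2| < QS < 119.3 + 42.2, i.e. 77.1 < QS < 161.5.
From triangle RQS: 135.6 < QS < 220.6.
Both must hold, so QS lies in the intersection.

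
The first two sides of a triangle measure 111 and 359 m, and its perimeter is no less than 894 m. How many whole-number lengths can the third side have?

46

Triangle inequality: 248 < x < 470. Perimeter ≥ 894 gives x ≥ 894 − 111 − 359 = 424.
So 424 ≤ x < 470; integers 424 through 469: 46 values.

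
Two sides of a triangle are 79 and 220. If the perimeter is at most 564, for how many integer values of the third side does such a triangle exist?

Triangle inequality: 141 < x < 299. Perimeter ≤ 564 gives x ≤ 564 − 79 − 220 = 265.
So 141 < x ≤ 265; integers 142 through 265: 124 values.

124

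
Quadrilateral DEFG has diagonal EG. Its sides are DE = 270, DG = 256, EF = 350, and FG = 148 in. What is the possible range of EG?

202 < EG < 498

From triangle DEG: |270 − 256| < EG < 270 + 256, i.e. 14 < EG < 526.
From triangle FEG: 202 < EG < 498.
Both must hold, so EG lies in the intersection.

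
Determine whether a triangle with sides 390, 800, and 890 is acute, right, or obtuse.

Compare the square of the longest side to the sum of squares of the other two: 390² + 800² = 792100 = 890².

right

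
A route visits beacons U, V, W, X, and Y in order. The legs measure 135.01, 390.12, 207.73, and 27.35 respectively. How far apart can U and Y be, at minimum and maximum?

The maximum is all hops collinear in one direction: 135.01 + 390.12 + 207.73 + 27.35 = 760.21.
The longest hop is 390.12; the others sum to 370.09. Folding the others back against it leaves at least 390.12 − 370.09 = 20.03.

20.03 ≤ UY ≤ 760.21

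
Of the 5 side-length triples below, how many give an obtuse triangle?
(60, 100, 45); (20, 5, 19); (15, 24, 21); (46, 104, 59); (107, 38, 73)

4

(60,100,45): 45²+60² = 5625 < 10000 = 100² → obtuse
(20,5,19): 5²+19² = 386 < 400 = 20² → obtuse
(15,24,21): 15²+21² = 666 > 576 = 24² → acute
(46,104,59): 46²+59² = 5597 < 10816 = 104² → obtuse
(107,38,73): 38²+73² = 6773 < 11449 = 107² → obtuse
4 of the 5 are obtuse.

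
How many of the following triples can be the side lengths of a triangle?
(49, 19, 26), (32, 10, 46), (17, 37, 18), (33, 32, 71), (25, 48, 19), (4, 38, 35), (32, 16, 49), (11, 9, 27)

1

(19,26,49): 19+26 ≤ 49 → not valid
(10,32,46): 10+32 ≤ 46 → not valid
(17,18,37): 17+18 ≤ 37 → not valid
(32,33,71): 32+33 ≤ 71 → not valid
(19,25,48): 19+25 ≤ 48 → not valid
(4,35,38): 4+35 > 38 → valid
(16,32,49): 16+32 ≤ 49 → not valid
(9,11,27): 9+11 ≤ 27 → not valid
1 of the 8 triples forms a triangle.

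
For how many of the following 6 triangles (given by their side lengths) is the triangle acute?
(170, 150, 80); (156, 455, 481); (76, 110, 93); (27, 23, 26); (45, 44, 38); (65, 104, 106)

4

(170,150,80): 80²+150² = 28900 = 170² → right
(156,455,481): 156²+455² = 231361 = 481² → right
(76,110,93): 76²+93² = 14425 > 12100 = 110² → acute
(27,23,26): 23²+26² = 1205 > 729 = 27² → acute
(45,44,38): 38²+44² = 3380 > 2025 = 45² → acute
(65,104,106): 65²+104² = 15041 > 11236 = 106² → acute
4 of the 6 are acute.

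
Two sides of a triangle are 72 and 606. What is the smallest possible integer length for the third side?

The third side must be strictly greater than |72 − 606| = 534.
The smallest integer above 534 is 535.

535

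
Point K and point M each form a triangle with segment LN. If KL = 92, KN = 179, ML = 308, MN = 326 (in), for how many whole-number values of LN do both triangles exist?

From triangle KLN: 87 < LN < 271.
From triangle MLN: 18 < LN < 634.
Intersection: 87 < LN < 271, so integers 88 through 270: 183 values.

183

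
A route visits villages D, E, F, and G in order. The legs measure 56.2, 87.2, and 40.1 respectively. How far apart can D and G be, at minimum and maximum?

0 ≤ DG ≤ 183.5

The maximum is all hops collinear in one direction: 56.2 + 87.2 + 40.1 = 183.5.
The longest hop is 87.2; the others sum to 96.3. Since 87.2 ≤ 96.3, the path can fold back on itself completely, so the minimum distance is 0.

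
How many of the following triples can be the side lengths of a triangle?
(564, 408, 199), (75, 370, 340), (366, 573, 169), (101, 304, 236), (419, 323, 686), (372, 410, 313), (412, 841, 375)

5

(199,408,564): 199+408 > 564 → valid
(75,340,370): 75+340 > 370 → valid
(169,366,573): 169+366 ≤ 573 → not valid
(101,236,304): 101+236 > 304 → valid
(323,419,686): 323+419 > 686 → valid
(313,372,410): 313+372 > 410 → valid
(375,412,841): 375+412 ≤ 841 → not valid
5 of the 7 triples form a triangle.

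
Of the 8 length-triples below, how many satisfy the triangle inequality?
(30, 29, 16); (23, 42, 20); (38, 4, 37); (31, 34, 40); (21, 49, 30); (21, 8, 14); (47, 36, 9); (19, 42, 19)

6

(16,29,30): 16+29 > 30 → valid
(20,23,42): 20+23 > 42 → valid
(4,37,38): 4+37 > 38 → valid
(31,34,40): 31+34 > 40 → valid
(21,30,49): 21+30 > 49 → valid
(8,14,21): 8+14 > 21 → valid
(9,36,47): 9+36 ≤ 47 → not valid
(19,19,42): 19+19 ≤ 42 → not valid
6 of the 8 triples form a triangle.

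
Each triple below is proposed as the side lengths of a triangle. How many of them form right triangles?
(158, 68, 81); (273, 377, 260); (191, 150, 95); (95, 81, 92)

1

(158,68,81): 68+81 ≤ 158, not a triangle
(273,377,260): 260²+273² = 142129 = 377² → right
(191,150,95): 95²+150² = 31525 < 36481 = 191² → obtuse
(95,81,92): 81²+92² = 15025 > 9025 = 95² → acute
1 of the 4 is right.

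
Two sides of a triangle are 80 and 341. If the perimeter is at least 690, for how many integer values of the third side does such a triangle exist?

Triangle inequality: 261 < x < 421. Perimeter ≥ 690 gives x ≥ 690 − 80 − 341 = 269.
So 269 ≤ x < 421; integers 269 through 420: 152 values.

152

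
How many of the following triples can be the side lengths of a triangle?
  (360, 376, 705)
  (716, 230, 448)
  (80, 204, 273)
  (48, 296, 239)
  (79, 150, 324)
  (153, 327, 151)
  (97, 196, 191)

(360,376,705): 360+376 > 705 → valid
(230,448,716): 230+448 ≤ 716 → not valid
(80,204,273): 80+204 > 273 → valid
(48,239,296): 48+239 ≤ 296 → not valid
(79,150,324): 79+150 ≤ 324 → not valid
(151,153,327): 151+153 ≤ 327 → not valid
(97,191,196): 97+191 > 196 → valid
3 of the 7 triples form a triangle.

3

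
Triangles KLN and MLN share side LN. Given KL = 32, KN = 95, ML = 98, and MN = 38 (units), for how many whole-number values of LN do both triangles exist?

63

From triangle KLN: 63 < LN < 127.
From triangle MLN: 60 < LN < 136.
Intersection: 63 < LN < 127, so integers 64 through 126: 63 values.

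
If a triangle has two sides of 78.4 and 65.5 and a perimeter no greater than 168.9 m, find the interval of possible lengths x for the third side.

Triangle inequality alone gives 12.9 < x < 143.9.
The perimeter condition gives x ≤ 168.9 − 78.4 − 65.5 = 25.0.
Intersecting the two: 12.9 < x ≤ 25.0.

12.9 < x ≤ 25.0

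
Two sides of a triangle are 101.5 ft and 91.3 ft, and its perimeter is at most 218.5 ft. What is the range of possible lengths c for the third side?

10.2 < c ≤ 25.7 ft

Triangle inequality alone gives 10.2 < c < 192.8.
The perimeter condition gives c ≤ 218.5 − 101.5 − 91.3 = 25.7.
Intersecting the two: 10.2 < c ≤ 25.7.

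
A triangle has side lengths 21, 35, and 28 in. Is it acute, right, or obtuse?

Compare the square of the longest side to the sum of squares of the other two: 21² + 28² = 1225 = 35².

right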